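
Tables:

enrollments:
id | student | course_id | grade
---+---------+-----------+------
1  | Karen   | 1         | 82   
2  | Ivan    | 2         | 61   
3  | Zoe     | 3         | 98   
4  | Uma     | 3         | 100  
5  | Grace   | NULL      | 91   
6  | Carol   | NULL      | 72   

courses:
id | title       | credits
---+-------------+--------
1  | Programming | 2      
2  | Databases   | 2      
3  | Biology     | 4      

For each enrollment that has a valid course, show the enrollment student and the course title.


INNER JOIN keeps only enrollments rows whose course_id matches an id in courses. Walk through each enrollment:
  - enrollment 1 (Karen): course_id=1 -> matches Programming
  - enrollment 2 (Ivan): course_id=2 -> matches Databases
  - enrollment 3 (Zoe): course_id=3 -> matches Biology
  - enrollment 4 (Uma): course_id=3 -> matches Biology
  - enrollment 5 (Grace): course_id=NULL, no match -> dropped
  - enrollment 6 (Carol): course_id=NULL, no match -> dropped
So 2 of 6 rows are dropped.

SQL:
SELECT a.student, b.title AS course
FROM enrollments a
INNER JOIN courses b ON a.course_id = b.id

Result:
student | course     
--------+------------
Karen   | Programming
Ivan    | Databases  
Zoe     | Biology    
Uma     | Biology    


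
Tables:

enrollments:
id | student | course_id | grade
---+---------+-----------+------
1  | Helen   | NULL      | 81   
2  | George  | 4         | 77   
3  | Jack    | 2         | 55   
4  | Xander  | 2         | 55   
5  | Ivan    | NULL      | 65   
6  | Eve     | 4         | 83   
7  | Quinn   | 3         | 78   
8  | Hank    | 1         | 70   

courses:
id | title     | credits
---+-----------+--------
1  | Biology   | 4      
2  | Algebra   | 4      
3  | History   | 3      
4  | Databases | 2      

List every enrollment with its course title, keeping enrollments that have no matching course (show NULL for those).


LEFT JOIN keeps every row from enrollments (the left table); where course_id has no match in courses, the course columns become NULL. Walk through each enrollment:
  - enrollment 1 (Helen): course_id=NULL, no match -> kept with NULL
  - enrollment 2 (George): course_id=4 -> matches Databases
  - enrollment 3 (Jack): course_id=2 -> matches Algebra
  - enrollment 4 (Xander): course_id=2 -> matches Algebra
  - enrollment 5 (Ivan): course_id=NULL, no match -> kept with NULL
  - enrollment 6 (Eve): course_id=4 -> matches Databases
  - enrollment 7 (Quinn): course_id=3 -> matches History
  - enrollment 8 (Hank): course_id=1 -> matches Biology
All 8 rows appear; 2 have NULL course.

SQL:
SELECT a.student, b.title AS course
FROM enrollments a
LEFT JOIN courses b ON a.course_id = b.id

Result:
student | course   
--------+----------
Helen   | NULL     
George  | Databases
Jack    | Algebra  
Xander  | Algebra  
Ivan    | NULL     
Eve     | Databases
Quinn   | History  
Hank    | Biology  


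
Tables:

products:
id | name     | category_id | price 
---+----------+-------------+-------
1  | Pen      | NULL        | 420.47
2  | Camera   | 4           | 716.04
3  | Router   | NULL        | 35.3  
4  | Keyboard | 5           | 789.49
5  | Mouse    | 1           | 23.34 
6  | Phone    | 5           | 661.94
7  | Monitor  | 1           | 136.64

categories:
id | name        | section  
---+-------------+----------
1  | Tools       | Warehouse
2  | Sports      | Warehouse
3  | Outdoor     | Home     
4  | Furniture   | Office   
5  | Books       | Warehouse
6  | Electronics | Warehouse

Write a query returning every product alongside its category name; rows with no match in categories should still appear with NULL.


LEFT JOIN keeps every row from products (the left table); where category_id has no match in categories, the category columns become NULL. Walk through each product:
  - product 1 (Pen): category_id=NULL, no match -> kept with NULL
  - product 2 (Camera): category_id=4 -> matches Furniture
  - product 3 (Router): category_id=NULL, no match -> kept with NULL
  - product 4 (Keyboard): category_id=5 -> matches Books
  - product 5 (Mouse): category_id=1 -> matches Tools
  - product 6 (Phone): category_id=5 -> matches Books
  - product 7 (Monitor): category_id=1 -> matches Tools
All 7 rows appear; 2 have NULL category.

SQL:
SELECT a.name, b.name AS category
FROM products a
LEFT JOIN categories b ON a.category_id = b.id

Result:
name     | category 
---------+----------
Pen      | NULL     
Camera   | Furniture
Router   | NULL     
Keyboard | Books    
Mouse    | Tools    
Phone    | Books    
Monitor  | Tools    


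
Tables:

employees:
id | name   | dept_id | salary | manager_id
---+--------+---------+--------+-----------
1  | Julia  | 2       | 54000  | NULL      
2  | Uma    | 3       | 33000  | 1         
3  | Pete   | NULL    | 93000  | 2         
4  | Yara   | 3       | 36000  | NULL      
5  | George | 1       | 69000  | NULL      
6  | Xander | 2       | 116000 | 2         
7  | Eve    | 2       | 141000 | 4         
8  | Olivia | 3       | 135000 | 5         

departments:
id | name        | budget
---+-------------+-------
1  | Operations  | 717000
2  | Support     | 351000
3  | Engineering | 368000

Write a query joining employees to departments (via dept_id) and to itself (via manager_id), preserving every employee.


Two LEFT JOINs from the same base table employees: one to departments via dept_id, one to employees itself via manager_id. Both are LEFT so every employee is preserved.
Match against departments:
  - employee 1 (Julia): dept_id=2 -> matches Support
  - employee 2 (Uma): dept_id=3 -> matches Engineering
  - employee 3 (Pete): dept_id=NULL, no match -> kept with NULL
  - employee 4 (Yara): dept_id=3 -> matches Engineering
  - employee 5 (George): dept_id=1 -> matches Operations
  - employee 6 (Xander): dept_id=2 -> matches Support
  - employee 7 (Eve): dept_id=2 -> matches Support
  - employee 8 (Olivia): dept_id=3 -> matches Engineering
Match against employees (self):
  - employee 1 (Julia): manager_id=NULL -> NULL
  - employee 2 (Uma): manager_id=1 -> Julia
  - employee 3 (Pete): manager_id=2 -> Uma
  - employee 4 (Yara): manager_id=NULL -> NULL
  - employee 5 (George): manager_id=NULL -> NULL
  - employee 6 (Xander): manager_id=2 -> Uma
  - employee 7 (Eve): manager_id=4 -> Yara
  - employee 8 (Olivia): manager_id=5 -> George

SQL:
SELECT a.name, b.name AS department, c.name AS manager
FROM employees a
LEFT JOIN departments b ON a.dept_id = b.id
LEFT JOIN employees c ON a.manager_id = c.id

Result:
name   | department  | manager
-------+-------------+--------
Julia  | Support     | NULL   
Uma    | Engineering | Julia  
Pete   | NULL        | Uma    
Yara   | Engineering | NULL   
George | Operations  | NULL   
Xander | Support     | Uma    
Eve    | Support     | Yara   
Olivia | Engineering | George 


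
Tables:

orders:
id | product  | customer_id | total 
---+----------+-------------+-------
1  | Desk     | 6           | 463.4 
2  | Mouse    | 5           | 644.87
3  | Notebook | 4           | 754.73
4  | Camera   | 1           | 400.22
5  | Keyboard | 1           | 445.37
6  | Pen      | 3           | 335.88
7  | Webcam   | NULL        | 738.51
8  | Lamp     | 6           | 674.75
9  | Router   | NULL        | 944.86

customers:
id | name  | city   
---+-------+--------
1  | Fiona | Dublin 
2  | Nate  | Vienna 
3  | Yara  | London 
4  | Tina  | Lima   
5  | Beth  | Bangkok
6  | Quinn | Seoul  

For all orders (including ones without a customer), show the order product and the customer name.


LEFT JOIN keeps every row from orders (the left table); where customer_id has no match in customers, the customer columns become NULL. Walk through each order:
  - order 1 (Desk): customer_id=6 -> matches Quinn
  - order 2 (Mouse): customer_id=5 -> matches Beth
  - order 3 (Notebook): customer_id=4 -> matches Tina
  - order 4 (Camera): customer_id=1 -> matches Fiona
  - order 5 (Keyboard): customer_id=1 -> matches Fiona
  - order 6 (Pen): customer_id=3 -> matches Yara
  - order 7 (Webcam): customer_id=NULL, no match -> kept with NULL
  - order 8 (Lamp): customer_id=6 -> matches Quinn
  - order 9 (Router): customer_id=NULL, no match -> kept with NULL
All 9 rows appear; 2 have NULL customer.

SQL:
SELECT a.product, b.name AS customer
FROM orders a
LEFT JOIN customers b ON a.customer_id = b.id

Result:
product  | customer
---------+---------
Desk     | Quinn   
Mouse    | Beth    
Notebook | Tina    
Camera   | Fiona   
Keyboard | Fiona   
Pen      | Yara    
Webcam   | NULL    
Lamp     | Quinn   
Router   | NULL    


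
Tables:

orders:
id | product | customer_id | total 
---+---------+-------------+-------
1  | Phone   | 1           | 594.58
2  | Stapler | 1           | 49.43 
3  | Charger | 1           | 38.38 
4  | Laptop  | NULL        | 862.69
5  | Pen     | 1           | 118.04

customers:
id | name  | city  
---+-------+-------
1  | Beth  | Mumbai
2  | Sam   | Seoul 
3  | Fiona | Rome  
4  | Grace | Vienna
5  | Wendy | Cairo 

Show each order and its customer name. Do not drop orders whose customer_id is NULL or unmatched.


LEFT JOIN keeps every row from orders (the left table); where customer_id has no match in customers, the customer columns become NULL. Walk through each order:
  - order 1 (Phone): customer_id=1 -> matches Beth
  - order 2 (Stapler): customer_id=1 -> matches Beth
  - order 3 (Charger): customer_id=1 -> matches Beth
  - order 4 (Laptop): customer_id=NULL, no match -> kept with NULL
  - order 5 (Pen): customer_id=1 -> matches Beth
All 5 rows appear; 1 has NULL customer.

SQL:
SELECT a.product, b.name AS customer
FROM orders a
LEFT JOIN customers b ON a.customer_id = b.id

Result:
product | customer
--------+---------
Phone   | Beth    
Stapler | Beth    
Charger | Beth    
Laptop  | NULL    
Pen     | Beth    


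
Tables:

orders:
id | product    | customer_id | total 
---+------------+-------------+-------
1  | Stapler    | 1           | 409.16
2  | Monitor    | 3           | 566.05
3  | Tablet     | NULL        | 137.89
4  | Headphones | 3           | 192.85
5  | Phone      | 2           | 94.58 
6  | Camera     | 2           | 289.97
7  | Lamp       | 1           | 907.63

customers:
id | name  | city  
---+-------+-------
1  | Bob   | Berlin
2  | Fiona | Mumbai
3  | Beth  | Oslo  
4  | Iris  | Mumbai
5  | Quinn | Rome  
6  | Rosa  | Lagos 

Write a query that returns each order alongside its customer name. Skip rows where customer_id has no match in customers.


INNER JOIN keeps only orders rows whose customer_id matches an id in customers. Walk through each order:
  - order 1 (Stapler): customer_id=1 -> matches Bob
  - order 2 (Monitor): customer_id=3 -> matches Beth
  - order 3 (Tablet): customer_id=NULL, no match -> dropped
  - order 4 (Headphones): customer_id=3 -> matches Beth
  - order 5 (Phone): customer_id=2 -> matches Fiona
  - order 6 (Camera): customer_id=2 -> matches Fiona
  - order 7 (Lamp): customer_id=1 -> matches Bob
So 1 of 7 rows is dropped.

SQL:
SELECT a.product, b.name AS customer
FROM orders a
INNER JOIN customers b ON a.customer_id = b.id

Result:
product    | customer
-----------+---------
Stapler    | Bob     
Monitor    | Beth    
Headphones | Beth    
Phone      | Fiona   
Camera     | Fiona   
Lamp       | Bob     


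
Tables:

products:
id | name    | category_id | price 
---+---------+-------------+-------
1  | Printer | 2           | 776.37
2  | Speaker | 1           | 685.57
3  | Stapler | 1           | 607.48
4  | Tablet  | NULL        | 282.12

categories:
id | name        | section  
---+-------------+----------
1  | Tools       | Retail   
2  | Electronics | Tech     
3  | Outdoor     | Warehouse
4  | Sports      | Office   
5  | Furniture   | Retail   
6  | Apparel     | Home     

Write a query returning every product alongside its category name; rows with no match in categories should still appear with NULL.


LEFT JOIN keeps every row from products (the left table); where category_id has no match in categories, the category columns become NULL. Walk through each product:
  - product 1 (Printer): category_id=2 -> matches Electronics
  - product 2 (Speaker): category_id=1 -> matches Tools
  - product 3 (Stapler): category_id=1 -> matches Tools
  - product 4 (Tablet): category_id=NULL, no match -> kept with NULL
All 4 rows appear; 1 has NULL category.

SQL:
SELECT a.name, b.name AS category
FROM products a
LEFT JOIN categories b ON a.category_id = b.id

Result:
name    | category   
--------+------------
Printer | Electronics
Speaker | Tools      
Stapler | Tools      
Tablet  | NULL       


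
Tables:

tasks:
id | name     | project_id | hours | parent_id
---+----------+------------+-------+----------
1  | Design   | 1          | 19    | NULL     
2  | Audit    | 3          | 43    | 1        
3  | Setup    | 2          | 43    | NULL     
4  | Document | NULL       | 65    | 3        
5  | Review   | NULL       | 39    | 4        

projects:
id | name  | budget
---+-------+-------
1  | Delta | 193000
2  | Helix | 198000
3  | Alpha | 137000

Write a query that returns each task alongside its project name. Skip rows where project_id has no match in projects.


INNER JOIN keeps only tasks rows whose project_id matches an id in projects. Walk through each task:
  - task 1 (Design): project_id=1 -> matches Delta
  - task 2 (Audit): project_id=3 -> matches Alpha
  - task 3 (Setup): project_id=2 -> matches Helix
  - task 4 (Document): project_id=NULL, no match -> dropped
  - task 5 (Review): project_id=NULL, no match -> dropped
So 2 of 5 rows are dropped.

SQL:
SELECT a.name, b.name AS project
FROM tasks a
INNER JOIN projects b ON a.project_id = b.id

Result:
name   | project
-------+--------
Design | Delta  
Audit  | Alpha  
Setup  | Helix  


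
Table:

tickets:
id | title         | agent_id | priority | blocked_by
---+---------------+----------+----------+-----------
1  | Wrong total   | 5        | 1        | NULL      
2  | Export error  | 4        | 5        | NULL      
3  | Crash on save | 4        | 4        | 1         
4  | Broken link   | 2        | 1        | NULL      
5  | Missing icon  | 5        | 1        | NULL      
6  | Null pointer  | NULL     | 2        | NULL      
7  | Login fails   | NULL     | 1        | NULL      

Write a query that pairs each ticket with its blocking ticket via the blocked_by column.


This is a self-join: tickets is joined to a second copy of itself, matching each row's blocked_by to another row's id. Use LEFT JOIN so rows with blocked_by=NULL are kept.
  - ticket 1 (Wrong total): blocked_by=NULL -> NULL
  - ticket 2 (Export error): blocked_by=NULL -> NULL
  - ticket 3 (Crash on save): blocked_by=1 -> Wrong total
  - ticket 4 (Broken link): blocked_by=NULL -> NULL
  - ticket 5 (Missing icon): blocked_by=NULL -> NULL
  - ticket 6 (Null pointer): blocked_by=NULL -> NULL
  - ticket 7 (Login fails): blocked_by=NULL -> NULL

SQL:
SELECT a.title AS item, b.title AS blocked_by
FROM tickets a
LEFT JOIN tickets b ON a.blocked_by = b.id

Result:
item          | blocked_by 
--------------+------------
Wrong total   | NULL       
Export error  | NULL       
Crash on save | Wrong total
Broken link   | NULL       
Missing icon  | NULL       
Null pointer  | NULL       
Login fails   | NULL       


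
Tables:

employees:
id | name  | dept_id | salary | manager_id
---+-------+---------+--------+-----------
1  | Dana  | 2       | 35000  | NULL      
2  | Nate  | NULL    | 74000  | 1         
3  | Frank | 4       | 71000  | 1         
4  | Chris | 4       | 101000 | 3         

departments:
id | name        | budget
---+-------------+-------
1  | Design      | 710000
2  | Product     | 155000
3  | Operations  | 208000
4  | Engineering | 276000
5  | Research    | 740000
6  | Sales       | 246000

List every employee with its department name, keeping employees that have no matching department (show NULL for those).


LEFT JOIN keeps every row from employees (the left table); where dept_id has no match in departments, the department columns become NULL. Walk through each employee:
  - employee 1 (Dana): dept_id=2 -> matches Product
  - employee 2 (Nate): dept_id=NULL, no match -> kept with NULL
  - employee 3 (Frank): dept_id=4 -> matches Engineering
  - employee 4 (Chris): dept_id=4 -> matches Engineering
All 4 rows appear; 1 has NULL department.

SQL:
SELECT a.name, b.name AS department
FROM employees a
LEFT JOIN departments b ON a.dept_id = b.id

Result:
name  | department 
------+------------
Dana  | Product    
Nate  | NULL       
Frank | Engineering
Chris | Engineering


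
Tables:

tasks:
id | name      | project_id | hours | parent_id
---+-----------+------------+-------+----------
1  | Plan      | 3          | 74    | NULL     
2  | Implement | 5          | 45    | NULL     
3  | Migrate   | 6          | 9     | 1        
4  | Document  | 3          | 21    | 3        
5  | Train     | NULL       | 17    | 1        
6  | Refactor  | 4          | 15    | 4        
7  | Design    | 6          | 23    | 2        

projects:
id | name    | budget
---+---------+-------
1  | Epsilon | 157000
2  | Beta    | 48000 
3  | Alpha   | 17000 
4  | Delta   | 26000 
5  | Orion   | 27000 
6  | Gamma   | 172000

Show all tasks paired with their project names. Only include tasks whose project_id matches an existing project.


INNER JOIN keeps only tasks rows whose project_id matches an id in projects. Walk through each task:
  - task 1 (Plan): project_id=3 -> matches Alpha
  - task 2 (Implement): project_id=5 -> matches Orion
  - task 3 (Migrate): project_id=6 -> matches Gamma
  - task 4 (Document): project_id=3 -> matches Alpha
  - task 5 (Train): project_id=NULL, no match -> dropped
  - task 6 (Refactor): project_id=4 -> matches Delta
  - task 7 (Design): project_id=6 -> matches Gamma
So 1 of 7 rows is dropped.

SQL:
SELECT a.name, b.name AS project
FROM tasks a
INNER JOIN projects b ON a.project_id = b.id

Result:
name      | project
----------+--------
Plan      | Alpha  
Implement | Orion  
Migrate   | Gamma  
Document  | Alpha  
Refactor  | Delta  
Design    | Gamma  


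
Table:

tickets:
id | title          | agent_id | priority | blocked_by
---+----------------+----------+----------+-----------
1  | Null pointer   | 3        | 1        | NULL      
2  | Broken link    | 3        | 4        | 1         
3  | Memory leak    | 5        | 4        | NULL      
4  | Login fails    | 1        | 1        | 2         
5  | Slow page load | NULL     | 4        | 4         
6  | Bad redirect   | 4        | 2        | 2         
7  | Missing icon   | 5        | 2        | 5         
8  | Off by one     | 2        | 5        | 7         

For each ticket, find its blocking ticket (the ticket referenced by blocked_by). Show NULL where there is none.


This is a self-join: tickets is joined to a second copy of itself, matching each row's blocked_by to another row's id. Use LEFT JOIN so rows with blocked_by=NULL are kept.
  - ticket 1 (Null pointer): blocked_by=NULL -> NULL
  - ticket 2 (Broken link): blocked_by=1 -> Null pointer
  - ticket 3 (Memory leak): blocked_by=NULL -> NULL
  - ticket 4 (Login fails): blocked_by=2 -> Broken link
  - ticket 5 (Slow page load): blocked_by=4 -> Login fails
  - ticket 6 (Bad redirect): blocked_by=2 -> Broken link
  - ticket 7 (Missing icon): blocked_by=5 -> Slow page load
  - ticket 8 (Off by one): blocked_by=7 -> Missing icon

SQL:
SELECT a.title AS item, b.title AS blocked_by
FROM tickets a
LEFT JOIN tickets b ON a.blocked_by = b.id

Result:
item           | blocked_by    
---------------+---------------
Null pointer   | NULL          
Broken link    | Null pointer  
Memory leak    | NULL          
Login fails    | Broken link   
Slow page load | Login fails   
Bad redirect   | Broken link   
Missing icon   | Slow page load
Off by one     | Missing icon  


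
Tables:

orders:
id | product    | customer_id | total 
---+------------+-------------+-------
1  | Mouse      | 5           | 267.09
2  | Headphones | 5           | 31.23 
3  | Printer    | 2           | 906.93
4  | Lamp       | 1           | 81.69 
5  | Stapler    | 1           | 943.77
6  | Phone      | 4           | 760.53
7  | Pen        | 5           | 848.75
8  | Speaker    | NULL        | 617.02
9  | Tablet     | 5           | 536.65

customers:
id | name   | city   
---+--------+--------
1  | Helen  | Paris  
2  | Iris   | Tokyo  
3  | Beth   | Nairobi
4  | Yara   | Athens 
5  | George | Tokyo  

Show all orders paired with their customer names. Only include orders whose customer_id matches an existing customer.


INNER JOIN keeps only orders rows whose customer_id matches an id in customers. Walk through each order:
  - order 1 (Mouse): customer_id=5 -> matches George
  - order 2 (Headphones): customer_id=5 -> matches George
  - order 3 (Printer): customer_id=2 -> matches Iris
  - order 4 (Lamp): customer_id=1 -> matches Helen
  - order 5 (Stapler): customer_id=1 -> matches Helen
  - order 6 (Phone): customer_id=4 -> matches Yara
  - order 7 (Pen): customer_id=5 -> matches George
  - order 8 (Speaker): customer_id=NULL, no match -> dropped
  - order 9 (Tablet): customer_id=5 -> matches George
So 1 of 9 rows is dropped.

SQL:
SELECT a.product, b.name AS customer
FROM orders a
INNER JOIN customers b ON a.customer_id = b.id

Result:
product    | customer
-----------+---------
Mouse      | George  
Headphones | George  
Printer    | Iris    
Lamp       | Helen   
Stapler    | Helen   
Phone      | Yara    
Pen        | George  
Tablet     | George  


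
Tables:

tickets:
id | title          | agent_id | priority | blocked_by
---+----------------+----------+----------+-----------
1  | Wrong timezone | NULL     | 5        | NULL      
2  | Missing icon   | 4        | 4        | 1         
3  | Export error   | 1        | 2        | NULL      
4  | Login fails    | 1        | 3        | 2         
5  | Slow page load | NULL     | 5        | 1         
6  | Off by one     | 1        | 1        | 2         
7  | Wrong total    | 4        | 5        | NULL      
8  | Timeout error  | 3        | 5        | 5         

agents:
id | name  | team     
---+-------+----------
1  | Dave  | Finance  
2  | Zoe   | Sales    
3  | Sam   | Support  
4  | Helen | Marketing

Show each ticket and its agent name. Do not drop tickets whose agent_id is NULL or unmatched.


LEFT JOIN keeps every row from tickets (the left table); where agent_id has no match in agents, the agent columns become NULL. Walk through each ticket:
  - ticket 1 (Wrong timezone): agent_id=NULL, no match -> kept with NULL
  - ticket 2 (Missing icon): agent_id=4 -> matches Helen
  - ticket 3 (Export error): agent_id=1 -> matches Dave
  - ticket 4 (Login fails): agent_id=1 -> matches Dave
  - ticket 5 (Slow page load): agent_id=NULL, no match -> kept with NULL
  - ticket 6 (Off by one): agent_id=1 -> matches Dave
  - ticket 7 (Wrong total): agent_id=4 -> matches Helen
  - ticket 8 (Timeout error): agent_id=3 -> matches Sam
All 8 rows appear; 2 have NULL agent.

SQL:
SELECT a.title, b.name AS agent
FROM tickets a
LEFT JOIN agents b ON a.agent_id = b.id

Result:
title          | agent
---------------+------
Wrong timezone | NULL 
Missing icon   | Helen
Export error   | Dave 
Login fails    | Dave 
Slow page load | NULL 
Off by one     | Dave 
Wrong total    | Helen
Timeout error  | Sam  


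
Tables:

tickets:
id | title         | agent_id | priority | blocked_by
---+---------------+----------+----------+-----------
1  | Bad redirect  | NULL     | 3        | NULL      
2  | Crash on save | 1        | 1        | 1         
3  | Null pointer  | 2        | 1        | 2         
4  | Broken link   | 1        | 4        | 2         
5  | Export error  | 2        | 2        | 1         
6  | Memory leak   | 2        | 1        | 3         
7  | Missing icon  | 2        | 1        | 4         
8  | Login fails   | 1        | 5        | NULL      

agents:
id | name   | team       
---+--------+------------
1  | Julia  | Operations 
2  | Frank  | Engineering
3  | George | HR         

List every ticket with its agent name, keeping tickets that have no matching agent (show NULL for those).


LEFT JOIN keeps every row from tickets (the left table); where agent_id has no match in agents, the agent columns become NULL. Walk through each ticket:
  - ticket 1 (Bad redirect): agent_id=NULL, no match -> kept with NULL
  - ticket 2 (Crash on save): agent_id=1 -> matches Julia
  - ticket 3 (Null pointer): agent_id=2 -> matches Frank
  - ticket 4 (Broken link): agent_id=1 -> matches Julia
  - ticket 5 (Export error): agent_id=2 -> matches Frank
  - ticket 6 (Memory leak): agent_id=2 -> matches Frank
  - ticket 7 (Missing icon): agent_id=2 -> matches Frank
  - ticket 8 (Login fails): agent_id=1 -> matches Julia
All 8 rows appear; 1 has NULL agent.

SQL:
SELECT a.title, b.name AS agent
FROM tickets a
LEFT JOIN agents b ON a.agent_id = b.id

Result:
title         | agent
--------------+------
Bad redirect  | NULL 
Crash on save | Julia
Null pointer  | Frank
Broken link   | Julia
Export error  | Frank
Memory leak   | Frank
Missing icon  | Frank
Login fails   | Julia


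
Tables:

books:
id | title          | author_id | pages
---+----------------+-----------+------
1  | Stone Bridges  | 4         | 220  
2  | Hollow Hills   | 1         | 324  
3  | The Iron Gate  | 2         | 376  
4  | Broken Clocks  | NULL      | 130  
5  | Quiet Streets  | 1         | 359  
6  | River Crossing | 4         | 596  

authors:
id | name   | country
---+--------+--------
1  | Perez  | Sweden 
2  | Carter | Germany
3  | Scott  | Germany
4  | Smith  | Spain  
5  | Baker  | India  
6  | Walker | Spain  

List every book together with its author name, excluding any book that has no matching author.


INNER JOIN keeps only books rows whose author_id matches an id in authors. Walk through each book:
  - book 1 (Stone Bridges): author_id=4 -> matches Smith
  - book 2 (Hollow Hills): author_id=1 -> matches Perez
  - book 3 (The Iron Gate): author_id=2 -> matches Carter
  - book 4 (Broken Clocks): author_id=NULL, no match -> dropped
  - book 5 (Quiet Streets): author_id=1 -> matches Perez
  - book 6 (River Crossing): author_id=4 -> matches Smith
So 1 of 6 rows is dropped.

SQL:
SELECT a.title, b.name AS author
FROM books a
INNER JOIN authors b ON a.author_id = b.id

Result:
title          | author
---------------+-------
Stone Bridges  | Smith 
Hollow Hills   | Perez 
The Iron Gate  | Carter
Quiet Streets  | Perez 
River Crossing | Smith 


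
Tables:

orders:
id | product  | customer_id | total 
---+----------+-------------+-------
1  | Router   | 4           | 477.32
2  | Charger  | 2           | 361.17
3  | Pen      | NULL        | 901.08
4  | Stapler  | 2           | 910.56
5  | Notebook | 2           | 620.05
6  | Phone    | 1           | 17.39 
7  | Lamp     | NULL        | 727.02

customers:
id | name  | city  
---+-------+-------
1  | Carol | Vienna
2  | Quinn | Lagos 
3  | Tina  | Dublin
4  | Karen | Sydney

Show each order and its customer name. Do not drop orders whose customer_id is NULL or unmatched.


LEFT JOIN keeps every row from orders (the left table); where customer_id has no match in customers, the customer columns become NULL. Walk through each order:
  - order 1 (Router): customer_id=4 -> matches Karen
  - order 2 (Charger): customer_id=2 -> matches Quinn
  - order 3 (Pen): customer_id=NULL, no match -> kept with NULL
  - order 4 (Stapler): customer_id=2 -> matches Quinn
  - order 5 (Notebook): customer_id=2 -> matches Quinn
  - order 6 (Phone): customer_id=1 -> matches Carol
  - order 7 (Lamp): customer_id=NULL, no match -> kept with NULL
All 7 rows appear; 2 have NULL customer.

SQL:
SELECT a.product, b.name AS customer
FROM orders a
LEFT JOIN customers b ON a.customer_id = b.id

Result:
product  | customer
---------+---------
Router   | Karen   
Charger  | Quinn   
Pen      | NULL    
Stapler  | Quinn   
Notebook | Quinn   
Phone    | Carol   
Lamp     | NULL    


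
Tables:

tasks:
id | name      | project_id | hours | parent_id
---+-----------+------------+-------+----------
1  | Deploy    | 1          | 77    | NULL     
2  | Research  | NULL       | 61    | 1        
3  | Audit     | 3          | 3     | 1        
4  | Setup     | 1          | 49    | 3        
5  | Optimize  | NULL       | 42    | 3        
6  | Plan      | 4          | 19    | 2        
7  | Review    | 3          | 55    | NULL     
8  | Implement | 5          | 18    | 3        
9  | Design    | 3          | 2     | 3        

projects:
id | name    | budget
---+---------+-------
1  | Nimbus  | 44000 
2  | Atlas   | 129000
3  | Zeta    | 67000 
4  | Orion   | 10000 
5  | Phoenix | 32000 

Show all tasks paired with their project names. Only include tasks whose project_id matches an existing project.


INNER JOIN keeps only tasks rows whose project_id matches an id in projects. Walk through each task:
  - task 1 (Deploy): project_id=1 -> matches Nimbus
  - task 2 (Research): project_id=NULL, no match -> dropped
  - task 3 (Audit): project_id=3 -> matches Zeta
  - task 4 (Setup): project_id=1 -> matches Nimbus
  - task 5 (Optimize): project_id=NULL, no match -> dropped
  - task 6 (Plan): project_id=4 -> matches Orion
  - task 7 (Review): project_id=3 -> matches Zeta
  - task 8 (Implement): project_id=5 -> matches Phoenix
  - task 9 (Design): project_id=3 -> matches Zeta
So 2 of 9 rows are dropped.

SQL:
SELECT a.name, b.name AS project
FROM tasks a
INNER JOIN projects b ON a.project_id = b.id

Result:
name      | project
----------+--------
Deploy    | Nimbus 
Audit     | Zeta   
Setup     | Nimbus 
Plan      | Orion  
Review    | Zeta   
Implement | Phoenix
Design    | Zeta   


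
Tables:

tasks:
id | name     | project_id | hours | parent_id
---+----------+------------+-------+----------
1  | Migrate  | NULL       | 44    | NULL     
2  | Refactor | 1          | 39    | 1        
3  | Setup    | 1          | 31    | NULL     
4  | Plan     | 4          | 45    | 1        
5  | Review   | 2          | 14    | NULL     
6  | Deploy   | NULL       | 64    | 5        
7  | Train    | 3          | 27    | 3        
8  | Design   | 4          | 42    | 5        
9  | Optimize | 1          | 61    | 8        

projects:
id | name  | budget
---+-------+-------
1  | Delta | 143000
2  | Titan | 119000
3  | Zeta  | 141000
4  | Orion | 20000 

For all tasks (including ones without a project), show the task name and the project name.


LEFT JOIN keeps every row from tasks (the left table); where project_id has no match in projects, the project columns become NULL. Walk through each task:
  - task 1 (Migrate): project_id=NULL, no match -> kept with NULL
  - task 2 (Refactor): project_id=1 -> matches Delta
  - task 3 (Setup): project_id=1 -> matches Delta
  - task 4 (Plan): project_id=4 -> matches Orion
  - task 5 (Review): project_id=2 -> matches Titan
  - task 6 (Deploy): project_id=NULL, no match -> kept with NULL
  - task 7 (Train): project_id=3 -> matches Zeta
  - task 8 (Design): project_id=4 -> matches Orion
  - task 9 (Optimize): project_id=1 -> matches Delta
All 9 rows appear; 2 have NULL project.

SQL:
SELECT a.name, b.name AS project
FROM tasks a
LEFT JOIN projects b ON a.project_id = b.id

Result:
name     | project
---------+--------
Migrate  | NULL   
Refactor | Delta  
Setup    | Delta  
Plan     | Orion  
Review   | Titan  
Deploy   | NULL   
Train    | Zeta   
Design   | Orion  
Optimize | Delta  


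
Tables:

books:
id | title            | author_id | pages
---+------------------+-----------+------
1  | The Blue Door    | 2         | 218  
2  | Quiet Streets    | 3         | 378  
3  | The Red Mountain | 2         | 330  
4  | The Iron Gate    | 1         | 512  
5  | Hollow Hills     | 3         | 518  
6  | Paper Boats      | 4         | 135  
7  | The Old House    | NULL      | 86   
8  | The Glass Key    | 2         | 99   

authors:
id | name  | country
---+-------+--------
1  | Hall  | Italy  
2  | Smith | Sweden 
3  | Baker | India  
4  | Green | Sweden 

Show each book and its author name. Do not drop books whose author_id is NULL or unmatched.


LEFT JOIN keeps every row from books (the left table); where author_id has no match in authors, the author columns become NULL. Walk through each book:
  - book 1 (The Blue Door): author_id=2 -> matches Smith
  - book 2 (Quiet Streets): author_id=3 -> matches Baker
  - book 3 (The Red Mountain): author_id=2 -> matches Smith
  - book 4 (The Iron Gate): author_id=1 -> matches Hall
  - book 5 (Hollow Hills): author_id=3 -> matches Baker
  - book 6 (Paper Boats): author_id=4 -> matches Green
  - book 7 (The Old House): author_id=NULL, no match -> kept with NULL
  - book 8 (The Glass Key): author_id=2 -> matches Smith
All 8 rows appear; 1 has NULL author.

SQL:
SELECT a.title, b.name AS author
FROM books a
LEFT JOIN authors b ON a.author_id = b.id

Result:
title            | author
-----------------+-------
The Blue Door    | Smith 
Quiet Streets    | Baker 
The Red Mountain | Smith 
The Iron Gate    | Hall  
Hollow Hills     | Baker 
Paper Boats      | Green 
The Old House    | NULL  
The Glass Key    | Smith 


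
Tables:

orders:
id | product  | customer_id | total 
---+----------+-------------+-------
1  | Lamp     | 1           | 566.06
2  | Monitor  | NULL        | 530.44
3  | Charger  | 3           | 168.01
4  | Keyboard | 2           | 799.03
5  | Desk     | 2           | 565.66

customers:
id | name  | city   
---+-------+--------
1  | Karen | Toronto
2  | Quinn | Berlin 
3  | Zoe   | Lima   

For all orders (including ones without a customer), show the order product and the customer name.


LEFT JOIN keeps every row from orders (the left table); where customer_id has no match in customers, the customer columns become NULL. Walk through each order:
  - order 1 (Lamp): customer_id=1 -> matches Karen
  - order 2 (Monitor): customer_id=NULL, no match -> kept with NULL
  - order 3 (Charger): customer_id=3 -> matches Zoe
  - order 4 (Keyboard): customer_id=2 -> matches Quinn
  - order 5 (Desk): customer_id=2 -> matches Quinn
All 5 rows appear; 1 has NULL customer.

SQL:
SELECT a.product, b.name AS customer
FROM orders a
LEFT JOIN customers b ON a.customer_id = b.id

Result:
product  | customer
---------+---------
Lamp     | Karen   
Monitor  | NULL    
Charger  | Zoe     
Keyboard | Quinn   
Desk     | Quinn   


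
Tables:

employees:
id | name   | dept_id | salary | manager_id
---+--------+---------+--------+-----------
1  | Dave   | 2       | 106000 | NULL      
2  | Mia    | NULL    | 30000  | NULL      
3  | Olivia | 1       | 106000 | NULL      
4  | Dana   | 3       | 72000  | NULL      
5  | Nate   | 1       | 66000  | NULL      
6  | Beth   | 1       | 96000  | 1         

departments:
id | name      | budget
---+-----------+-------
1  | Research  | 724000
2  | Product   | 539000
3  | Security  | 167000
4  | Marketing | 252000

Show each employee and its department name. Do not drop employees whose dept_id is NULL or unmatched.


LEFT JOIN keeps every row from employees (the left table); where dept_id has no match in departments, the department columns become NULL. Walk through each employee:
  - employee 1 (Dave): dept_id=2 -> matches Product
  - employee 2 (Mia): dept_id=NULL, no match -> kept with NULL
  - employee 3 (Olivia): dept_id=1 -> matches Research
  - employee 4 (Dana): dept_id=3 -> matches Security
  - employee 5 (Nate): dept_id=1 -> matches Research
  - employee 6 (Beth): dept_id=1 -> matches Research
All 6 rows appear; 1 has NULL department.

SQL:
SELECT a.name, b.name AS department
FROM employees a
LEFT JOIN departments b ON a.dept_id = b.id

Result:
name   | department
-------+-----------
Dave   | Product   
Mia    | NULL      
Olivia | Research  
Dana   | Security  
Nate   | Research  
Beth   | Research  


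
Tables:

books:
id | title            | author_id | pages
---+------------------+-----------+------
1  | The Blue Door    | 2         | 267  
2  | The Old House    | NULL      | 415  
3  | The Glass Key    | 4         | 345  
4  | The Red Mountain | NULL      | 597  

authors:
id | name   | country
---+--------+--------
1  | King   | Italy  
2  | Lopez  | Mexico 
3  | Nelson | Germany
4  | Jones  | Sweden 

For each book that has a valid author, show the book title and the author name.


INNER JOIN keeps only books rows whose author_id matches an id in authors. Walk through each book:
  - book 1 (The Blue Door): author_id=2 -> matches Lopez
  - book 2 (The Old House): author_id=NULL, no match -> dropped
  - book 3 (The Glass Key): author_id=4 -> matches Jones
  - book 4 (The Red Mountain): author_id=NULL, no match -> dropped
So 2 of 4 rows are dropped.

SQL:
SELECT a.title, b.name AS author
FROM books a
INNER JOIN authors b ON a.author_id = b.id

Result:
title         | author
--------------+-------
The Blue Door | Lopez 
The Glass Key | Jones 


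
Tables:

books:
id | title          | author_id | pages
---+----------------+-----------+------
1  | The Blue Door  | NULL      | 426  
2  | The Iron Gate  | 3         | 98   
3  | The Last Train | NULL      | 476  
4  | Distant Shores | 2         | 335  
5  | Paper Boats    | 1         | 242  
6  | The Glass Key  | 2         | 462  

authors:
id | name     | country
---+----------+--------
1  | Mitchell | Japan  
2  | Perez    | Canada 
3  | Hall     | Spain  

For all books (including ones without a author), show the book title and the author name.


LEFT JOIN keeps every row from books (the left table); where author_id has no match in authors, the author columns become NULL. Walk through each book:
  - book 1 (The Blue Door): author_id=NULL, no match -> kept with NULL
  - book 2 (The Iron Gate): author_id=3 -> matches Hall
  - book 3 (The Last Train): author_id=NULL, no match -> kept with NULL
  - book 4 (Distant Shores): author_id=2 -> matches Perez
  - book 5 (Paper Boats): author_id=1 -> matches Mitchell
  - book 6 (The Glass Key): author_id=2 -> matches Perez
All 6 rows appear; 2 have NULL author.

SQL:
SELECT a.title, b.name AS author
FROM books a
LEFT JOIN authors b ON a.author_id = b.id

Result:
title          | author  
---------------+---------
The Blue Door  | NULL    
The Iron Gate  | Hall    
The Last Train | NULL    
Distant Shores | Perez   
Paper Boats    | Mitchell
The Glass Key  | Perez   


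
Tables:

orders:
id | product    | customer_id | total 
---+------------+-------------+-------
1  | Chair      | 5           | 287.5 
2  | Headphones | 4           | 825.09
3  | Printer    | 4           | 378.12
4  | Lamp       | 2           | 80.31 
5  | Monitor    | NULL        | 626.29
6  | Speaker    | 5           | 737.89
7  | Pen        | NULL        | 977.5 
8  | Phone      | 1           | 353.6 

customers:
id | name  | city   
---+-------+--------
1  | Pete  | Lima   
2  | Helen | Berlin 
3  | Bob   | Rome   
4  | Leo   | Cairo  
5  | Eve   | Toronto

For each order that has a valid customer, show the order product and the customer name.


INNER JOIN keeps only orders rows whose customer_id matches an id in customers. Walk through each order:
  - order 1 (Chair): customer_id=5 -> matches Eve
  - order 2 (Headphones): customer_id=4 -> matches Leo
  - order 3 (Printer): customer_id=4 -> matches Leo
  - order 4 (Lamp): customer_id=2 -> matches Helen
  - order 5 (Monitor): customer_id=NULL, no match -> dropped
  - order 6 (Speaker): customer_id=5 -> matches Eve
  - order 7 (Pen): customer_id=NULL, no match -> dropped
  - order 8 (Phone): customer_id=1 -> matches Pete
So 2 of 8 rows are dropped.

SQL:
SELECT a.product, b.name AS customer
FROM orders a
INNER JOIN customers b ON a.customer_id = b.id

Result:
product    | customer
-----------+---------
Chair      | Eve     
Headphones | Leo     
Printer    | Leo     
Lamp       | Helen   
Speaker    | Eve     
Phone      | Pete    


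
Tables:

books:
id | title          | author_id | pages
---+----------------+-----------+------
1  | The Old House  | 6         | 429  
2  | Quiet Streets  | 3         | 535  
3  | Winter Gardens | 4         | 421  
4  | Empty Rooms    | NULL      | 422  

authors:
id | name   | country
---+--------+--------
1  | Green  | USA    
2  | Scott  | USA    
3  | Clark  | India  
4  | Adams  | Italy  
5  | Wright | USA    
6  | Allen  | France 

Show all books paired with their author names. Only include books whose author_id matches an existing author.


INNER JOIN keeps only books rows whose author_id matches an id in authors. Walk through each book:
  - book 1 (The Old House): author_id=6 -> matches Allen
  - book 2 (Quiet Streets): author_id=3 -> matches Clark
  - book 3 (Winter Gardens): author_id=4 -> matches Adams
  - book 4 (Empty Rooms): author_id=NULL, no match -> dropped
So 1 of 4 rows is dropped.

SQL:
SELECT a.title, b.name AS author
FROM books a
INNER JOIN authors b ON a.author_id = b.id

Result:
title          | author
---------------+-------
The Old House  | Allen 
Quiet Streets  | Clark 
Winter Gardens | Adams 
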